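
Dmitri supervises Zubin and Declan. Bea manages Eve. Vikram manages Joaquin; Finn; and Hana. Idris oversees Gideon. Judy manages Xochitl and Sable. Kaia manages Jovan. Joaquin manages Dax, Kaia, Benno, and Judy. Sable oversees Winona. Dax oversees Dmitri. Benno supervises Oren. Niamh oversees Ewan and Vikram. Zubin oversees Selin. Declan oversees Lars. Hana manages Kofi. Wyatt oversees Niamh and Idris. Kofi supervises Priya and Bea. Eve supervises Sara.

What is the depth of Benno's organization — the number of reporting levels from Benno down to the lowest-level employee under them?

The longest chain under Benno runs Benno → Oren, which is 1 level below Benno.

1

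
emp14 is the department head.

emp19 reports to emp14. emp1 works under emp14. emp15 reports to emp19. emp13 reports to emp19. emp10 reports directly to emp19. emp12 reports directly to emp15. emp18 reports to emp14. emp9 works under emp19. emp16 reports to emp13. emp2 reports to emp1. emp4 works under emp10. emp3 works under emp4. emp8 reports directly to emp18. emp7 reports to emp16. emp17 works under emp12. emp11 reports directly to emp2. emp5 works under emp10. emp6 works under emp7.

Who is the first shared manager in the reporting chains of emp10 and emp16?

emp19

emp10's chain of managers is emp19, emp14. emp16's chain of managers is emp13, emp19, emp14. The first manager that appears in both chains is emp19.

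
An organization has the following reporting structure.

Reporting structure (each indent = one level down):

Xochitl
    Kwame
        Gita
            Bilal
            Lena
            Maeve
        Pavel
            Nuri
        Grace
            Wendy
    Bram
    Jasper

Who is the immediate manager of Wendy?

Grace

Wendy reports directly to Grace.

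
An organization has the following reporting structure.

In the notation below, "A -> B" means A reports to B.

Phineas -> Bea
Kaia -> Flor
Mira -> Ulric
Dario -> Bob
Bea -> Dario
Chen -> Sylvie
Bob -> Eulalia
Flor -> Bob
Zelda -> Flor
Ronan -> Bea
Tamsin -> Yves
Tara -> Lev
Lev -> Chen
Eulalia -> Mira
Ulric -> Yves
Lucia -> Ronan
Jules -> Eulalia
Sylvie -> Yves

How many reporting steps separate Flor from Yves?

Chain from Flor up to Yves: Flor → Bob → Eulalia → Mira → Ulric → Yves. That is 5 steps up, so Flor is 5 levels below Yves.

5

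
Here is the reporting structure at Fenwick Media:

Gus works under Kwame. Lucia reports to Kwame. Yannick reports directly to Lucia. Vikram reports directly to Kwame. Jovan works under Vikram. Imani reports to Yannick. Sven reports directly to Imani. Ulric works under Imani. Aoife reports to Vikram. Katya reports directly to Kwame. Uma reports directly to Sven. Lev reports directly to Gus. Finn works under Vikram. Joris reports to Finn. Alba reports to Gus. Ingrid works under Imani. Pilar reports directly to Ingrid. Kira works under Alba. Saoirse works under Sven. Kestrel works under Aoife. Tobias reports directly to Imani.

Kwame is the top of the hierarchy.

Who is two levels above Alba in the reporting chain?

Alba reports to Gus, and Gus reports to Kwame. So Alba's skip-level manager is Kwame.

Kwame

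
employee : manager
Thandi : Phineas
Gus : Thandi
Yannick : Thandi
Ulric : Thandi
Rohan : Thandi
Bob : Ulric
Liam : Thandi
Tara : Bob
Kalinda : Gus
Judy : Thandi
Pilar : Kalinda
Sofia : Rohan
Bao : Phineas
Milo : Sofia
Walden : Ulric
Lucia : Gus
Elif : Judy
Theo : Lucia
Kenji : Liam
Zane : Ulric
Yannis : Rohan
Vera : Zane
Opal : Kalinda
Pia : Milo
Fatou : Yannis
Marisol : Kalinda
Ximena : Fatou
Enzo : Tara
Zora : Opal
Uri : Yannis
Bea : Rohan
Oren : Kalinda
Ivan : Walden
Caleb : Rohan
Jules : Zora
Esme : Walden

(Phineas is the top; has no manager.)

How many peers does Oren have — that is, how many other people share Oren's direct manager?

Oren reports to Kalinda. Kalinda's other direct reports are Pilar, Opal, Marisol — 3 peers.

3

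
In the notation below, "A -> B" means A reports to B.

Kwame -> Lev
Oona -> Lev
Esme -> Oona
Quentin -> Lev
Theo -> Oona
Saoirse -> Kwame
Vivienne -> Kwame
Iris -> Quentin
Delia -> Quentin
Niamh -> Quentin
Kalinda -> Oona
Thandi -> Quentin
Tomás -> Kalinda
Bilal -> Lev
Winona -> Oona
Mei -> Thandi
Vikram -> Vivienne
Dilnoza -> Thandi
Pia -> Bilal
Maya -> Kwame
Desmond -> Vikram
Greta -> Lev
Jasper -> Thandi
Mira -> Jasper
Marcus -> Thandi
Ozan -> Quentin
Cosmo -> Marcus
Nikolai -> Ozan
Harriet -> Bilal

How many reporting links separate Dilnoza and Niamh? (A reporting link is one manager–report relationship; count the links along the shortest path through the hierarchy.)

3

Dilnoza is 2 levels below Quentin, and Niamh is 1 level below Quentin (their lowest common manager). The shortest path runs up from Dilnoza to Quentin and back down to Niamh: 2 + 1 = 3 links.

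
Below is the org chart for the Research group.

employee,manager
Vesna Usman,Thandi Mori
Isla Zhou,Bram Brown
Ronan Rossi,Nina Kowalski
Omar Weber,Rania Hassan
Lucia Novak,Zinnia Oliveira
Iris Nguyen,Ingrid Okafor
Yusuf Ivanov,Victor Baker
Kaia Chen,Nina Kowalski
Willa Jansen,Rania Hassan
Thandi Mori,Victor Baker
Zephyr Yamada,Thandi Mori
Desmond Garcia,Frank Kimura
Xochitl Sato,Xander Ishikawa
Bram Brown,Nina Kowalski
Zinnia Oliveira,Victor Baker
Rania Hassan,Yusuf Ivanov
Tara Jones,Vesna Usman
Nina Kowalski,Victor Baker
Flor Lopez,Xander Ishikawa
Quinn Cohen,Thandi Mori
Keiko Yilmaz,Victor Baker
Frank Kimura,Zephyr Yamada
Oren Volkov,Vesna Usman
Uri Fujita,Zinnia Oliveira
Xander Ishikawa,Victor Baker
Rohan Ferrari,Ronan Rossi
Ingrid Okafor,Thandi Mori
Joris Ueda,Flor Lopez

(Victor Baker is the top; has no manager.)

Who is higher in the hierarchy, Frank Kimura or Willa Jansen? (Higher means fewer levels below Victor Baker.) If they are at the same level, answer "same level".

same level

Both Frank Kimura and Willa Jansen are 3 levels below Victor Baker.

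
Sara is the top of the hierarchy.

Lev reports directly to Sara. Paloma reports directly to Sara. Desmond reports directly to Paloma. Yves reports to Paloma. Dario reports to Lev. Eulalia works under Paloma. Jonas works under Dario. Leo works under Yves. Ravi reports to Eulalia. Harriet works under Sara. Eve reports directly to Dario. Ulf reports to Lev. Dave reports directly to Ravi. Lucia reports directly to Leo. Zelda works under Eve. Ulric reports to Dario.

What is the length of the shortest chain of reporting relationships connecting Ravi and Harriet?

4

Ravi is 3 levels below Sara, and Harriet is 1 level below Sara (their lowest common manager). The shortest path runs up from Ravi to Sara and back down to Harriet: 3 + 1 = 4 links.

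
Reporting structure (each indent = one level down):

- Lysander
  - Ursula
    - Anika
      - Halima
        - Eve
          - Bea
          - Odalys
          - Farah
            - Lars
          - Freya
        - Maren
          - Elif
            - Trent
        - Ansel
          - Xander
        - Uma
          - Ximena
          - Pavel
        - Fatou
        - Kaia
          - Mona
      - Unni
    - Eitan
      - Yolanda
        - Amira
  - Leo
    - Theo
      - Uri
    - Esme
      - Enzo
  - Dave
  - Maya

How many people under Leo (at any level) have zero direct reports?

The people in Leo's organization with no one reporting to them are Enzo, Uri. That is 2.

2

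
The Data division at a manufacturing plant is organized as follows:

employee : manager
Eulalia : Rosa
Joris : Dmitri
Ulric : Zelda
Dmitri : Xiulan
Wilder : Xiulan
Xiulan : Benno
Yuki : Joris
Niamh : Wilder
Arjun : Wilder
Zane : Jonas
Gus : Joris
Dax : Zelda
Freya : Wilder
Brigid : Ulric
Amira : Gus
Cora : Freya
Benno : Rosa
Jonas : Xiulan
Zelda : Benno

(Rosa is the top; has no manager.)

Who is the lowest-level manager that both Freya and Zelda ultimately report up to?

Freya's chain of managers is Wilder, Xiulan, Benno, Rosa. Zelda's chain of managers is Benno, Rosa. The first manager that appears in both chains is Benno.

Benno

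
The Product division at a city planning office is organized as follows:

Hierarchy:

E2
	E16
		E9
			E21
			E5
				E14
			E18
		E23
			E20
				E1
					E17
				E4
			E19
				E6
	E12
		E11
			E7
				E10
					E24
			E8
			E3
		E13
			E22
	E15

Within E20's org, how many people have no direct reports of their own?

The people in E20's organization with no one reporting to them are E4, E17. That is 2.

2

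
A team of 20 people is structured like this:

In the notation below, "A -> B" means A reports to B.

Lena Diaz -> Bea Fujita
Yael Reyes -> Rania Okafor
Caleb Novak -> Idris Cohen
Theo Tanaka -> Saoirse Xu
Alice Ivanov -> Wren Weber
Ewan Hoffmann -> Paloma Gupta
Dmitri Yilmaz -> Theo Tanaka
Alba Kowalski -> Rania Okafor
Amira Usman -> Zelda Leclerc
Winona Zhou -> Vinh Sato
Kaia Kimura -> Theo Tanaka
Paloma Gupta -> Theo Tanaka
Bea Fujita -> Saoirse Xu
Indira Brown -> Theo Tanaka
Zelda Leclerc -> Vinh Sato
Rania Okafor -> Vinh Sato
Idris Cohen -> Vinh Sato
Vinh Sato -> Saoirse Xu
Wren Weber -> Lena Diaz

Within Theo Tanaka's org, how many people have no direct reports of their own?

The people in Theo Tanaka's organization with no one reporting to them are Ewan Hoffmann, Indira Brown, Kaia Kimura, Dmitri Yilmaz. That is 4.

4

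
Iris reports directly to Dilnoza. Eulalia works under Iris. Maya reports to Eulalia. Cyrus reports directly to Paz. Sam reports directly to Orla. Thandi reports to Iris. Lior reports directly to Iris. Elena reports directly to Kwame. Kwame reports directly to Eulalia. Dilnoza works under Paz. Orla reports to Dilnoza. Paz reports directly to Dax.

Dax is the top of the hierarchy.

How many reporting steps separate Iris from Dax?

3

Chain from Iris up to Dax: Iris → Dilnoza → Paz → Dax. That is 3 steps up, so Iris is 3 levels below Dax.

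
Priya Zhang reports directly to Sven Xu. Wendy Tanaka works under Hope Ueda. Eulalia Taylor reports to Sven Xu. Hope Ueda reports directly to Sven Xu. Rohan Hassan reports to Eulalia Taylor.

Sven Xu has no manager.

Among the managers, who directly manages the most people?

Sven Xu

Direct-report counts: Sven Xu has 3; Eulalia Taylor has 1; Hope Ueda has 1. The largest is 3, held by Sven Xu.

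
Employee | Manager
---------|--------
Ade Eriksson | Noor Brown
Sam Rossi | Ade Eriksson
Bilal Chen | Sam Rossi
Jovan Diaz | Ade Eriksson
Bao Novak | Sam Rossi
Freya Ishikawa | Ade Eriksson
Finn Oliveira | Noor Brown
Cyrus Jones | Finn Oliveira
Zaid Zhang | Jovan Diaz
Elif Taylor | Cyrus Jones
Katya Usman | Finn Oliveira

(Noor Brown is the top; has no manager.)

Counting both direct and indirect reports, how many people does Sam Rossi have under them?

Sam Rossi directly manages Bilal Chen, Bao Novak. Bilal Chen has no reports. Bao Novak has no reports. So Sam Rossi's organization is 2 direct reports plus everyone under them: 1 + 1 = 2.

2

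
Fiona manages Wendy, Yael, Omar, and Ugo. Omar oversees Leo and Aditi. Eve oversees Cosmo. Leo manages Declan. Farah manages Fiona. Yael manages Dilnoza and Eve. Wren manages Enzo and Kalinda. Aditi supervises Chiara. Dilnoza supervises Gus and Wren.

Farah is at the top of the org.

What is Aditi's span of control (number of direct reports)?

1

Aditi directly manages Chiara. That is 1 direct report.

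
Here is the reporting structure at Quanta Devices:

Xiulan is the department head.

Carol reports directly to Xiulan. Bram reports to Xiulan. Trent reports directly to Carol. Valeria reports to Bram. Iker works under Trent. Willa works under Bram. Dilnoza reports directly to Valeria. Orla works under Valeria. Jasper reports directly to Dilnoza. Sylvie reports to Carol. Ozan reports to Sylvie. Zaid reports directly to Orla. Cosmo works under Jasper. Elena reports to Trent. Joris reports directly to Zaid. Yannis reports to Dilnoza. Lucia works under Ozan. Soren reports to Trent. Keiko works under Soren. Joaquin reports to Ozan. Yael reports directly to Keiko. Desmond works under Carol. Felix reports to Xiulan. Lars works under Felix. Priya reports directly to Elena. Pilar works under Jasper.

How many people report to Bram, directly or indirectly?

Bram directly manages Valeria, Willa. Under Valeria: Orla, Zaid, Joris, Dilnoza, Yannis, Jasper, Pilar, Cosmo (8). Willa has no reports. So Bram's organization is 2 direct reports plus everyone under them: 9 + 1 = 10.

10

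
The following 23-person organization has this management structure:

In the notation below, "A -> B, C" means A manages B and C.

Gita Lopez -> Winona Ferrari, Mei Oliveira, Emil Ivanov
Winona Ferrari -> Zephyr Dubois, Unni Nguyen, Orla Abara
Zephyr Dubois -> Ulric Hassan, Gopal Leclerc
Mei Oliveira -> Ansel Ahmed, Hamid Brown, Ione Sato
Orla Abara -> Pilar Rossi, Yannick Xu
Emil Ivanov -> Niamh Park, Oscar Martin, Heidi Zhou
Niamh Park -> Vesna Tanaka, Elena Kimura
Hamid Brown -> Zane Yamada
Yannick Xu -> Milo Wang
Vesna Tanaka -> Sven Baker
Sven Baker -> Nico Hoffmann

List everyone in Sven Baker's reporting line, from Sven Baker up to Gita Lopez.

Sven Baker -> Vesna Tanaka -> Niamh Park -> Emil Ivanov -> Gita Lopez

Sven Baker reports to Vesna Tanaka. Vesna Tanaka reports to Niamh Park. Niamh Park reports to Emil Ivanov. Emil Ivanov reports to Gita Lopez. Gita Lopez is at the top.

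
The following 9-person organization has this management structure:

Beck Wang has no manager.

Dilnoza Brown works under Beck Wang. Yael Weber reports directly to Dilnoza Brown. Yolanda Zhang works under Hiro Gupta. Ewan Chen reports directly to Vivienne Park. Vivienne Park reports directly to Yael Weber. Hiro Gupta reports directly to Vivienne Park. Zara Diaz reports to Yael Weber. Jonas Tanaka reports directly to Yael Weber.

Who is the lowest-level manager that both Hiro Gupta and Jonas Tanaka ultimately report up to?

Hiro Gupta's chain of managers is Vivienne Park, Yael Weber, Dilnoza Brown, Beck Wang. Jonas Tanaka's chain of managers is Yael Weber, Dilnoza Brown, Beck Wang. The first manager that appears in both chains is Yael Weber.

Yael Weber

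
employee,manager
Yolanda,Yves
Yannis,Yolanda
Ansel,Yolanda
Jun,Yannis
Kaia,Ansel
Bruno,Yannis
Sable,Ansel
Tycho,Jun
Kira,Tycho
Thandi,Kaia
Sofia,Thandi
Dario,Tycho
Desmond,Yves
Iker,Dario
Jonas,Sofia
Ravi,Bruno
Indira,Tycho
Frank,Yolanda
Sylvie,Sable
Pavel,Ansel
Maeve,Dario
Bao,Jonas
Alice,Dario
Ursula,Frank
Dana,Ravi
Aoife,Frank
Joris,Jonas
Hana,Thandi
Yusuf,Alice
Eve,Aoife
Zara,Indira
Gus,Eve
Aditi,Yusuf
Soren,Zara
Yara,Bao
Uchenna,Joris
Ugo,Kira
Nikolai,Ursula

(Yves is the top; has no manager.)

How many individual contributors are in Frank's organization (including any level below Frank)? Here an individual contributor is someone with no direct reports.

2

The people in Frank's organization with no one reporting to them are Gus, Nikolai. That is 2.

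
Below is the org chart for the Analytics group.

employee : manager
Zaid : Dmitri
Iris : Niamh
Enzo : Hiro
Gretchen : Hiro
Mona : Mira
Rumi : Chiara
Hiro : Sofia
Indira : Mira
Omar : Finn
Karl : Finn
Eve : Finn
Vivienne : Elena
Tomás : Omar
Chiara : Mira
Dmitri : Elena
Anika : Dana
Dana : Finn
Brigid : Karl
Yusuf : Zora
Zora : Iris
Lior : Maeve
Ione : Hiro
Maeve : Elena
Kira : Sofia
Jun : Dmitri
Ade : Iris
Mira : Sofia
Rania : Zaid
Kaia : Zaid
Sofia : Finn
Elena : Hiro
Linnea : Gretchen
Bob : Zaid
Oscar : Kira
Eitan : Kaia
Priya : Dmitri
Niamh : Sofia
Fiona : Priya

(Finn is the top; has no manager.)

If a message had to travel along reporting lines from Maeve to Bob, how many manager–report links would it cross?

Maeve is 1 level below Elena, and Bob is 3 levels below Elena (their lowest common manager). The shortest path runs up from Maeve to Elena and back down to Bob: 1 + 3 = 4 links.

4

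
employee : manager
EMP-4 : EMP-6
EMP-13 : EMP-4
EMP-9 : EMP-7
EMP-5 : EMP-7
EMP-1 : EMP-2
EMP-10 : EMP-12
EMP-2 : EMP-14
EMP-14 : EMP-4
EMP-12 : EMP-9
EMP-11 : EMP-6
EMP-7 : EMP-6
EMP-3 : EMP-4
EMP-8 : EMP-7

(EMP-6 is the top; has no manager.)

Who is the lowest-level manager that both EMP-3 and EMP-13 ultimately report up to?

EMP-3's chain of managers is EMP-4, EMP-6. EMP-13's chain of managers is EMP-4, EMP-6. The first manager that appears in both chains is EMP-4.

EMP-4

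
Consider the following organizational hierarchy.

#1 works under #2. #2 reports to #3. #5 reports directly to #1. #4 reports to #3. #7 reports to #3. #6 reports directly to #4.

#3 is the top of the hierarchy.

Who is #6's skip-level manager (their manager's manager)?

#6 reports to #4, and #4 reports to #3. So #6's skip-level manager is #3.

#3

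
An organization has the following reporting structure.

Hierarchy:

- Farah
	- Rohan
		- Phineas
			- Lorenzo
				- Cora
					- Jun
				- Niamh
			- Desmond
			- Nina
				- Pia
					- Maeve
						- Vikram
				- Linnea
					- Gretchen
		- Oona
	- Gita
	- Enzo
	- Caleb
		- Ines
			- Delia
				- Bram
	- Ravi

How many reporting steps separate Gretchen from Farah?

Chain from Gretchen up to Farah: Gretchen → Linnea → Nina → Phineas → Rohan → Farah. That is 5 steps up, so Gretchen is 5 levels below Farah.

5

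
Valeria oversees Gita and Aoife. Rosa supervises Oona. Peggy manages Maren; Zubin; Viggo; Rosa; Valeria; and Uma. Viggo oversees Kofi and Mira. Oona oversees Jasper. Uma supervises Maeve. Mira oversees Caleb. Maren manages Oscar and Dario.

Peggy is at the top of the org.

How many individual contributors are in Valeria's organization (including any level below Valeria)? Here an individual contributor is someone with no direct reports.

2

The people in Valeria's organization with no one reporting to them are Aoife, Gita. That is 2.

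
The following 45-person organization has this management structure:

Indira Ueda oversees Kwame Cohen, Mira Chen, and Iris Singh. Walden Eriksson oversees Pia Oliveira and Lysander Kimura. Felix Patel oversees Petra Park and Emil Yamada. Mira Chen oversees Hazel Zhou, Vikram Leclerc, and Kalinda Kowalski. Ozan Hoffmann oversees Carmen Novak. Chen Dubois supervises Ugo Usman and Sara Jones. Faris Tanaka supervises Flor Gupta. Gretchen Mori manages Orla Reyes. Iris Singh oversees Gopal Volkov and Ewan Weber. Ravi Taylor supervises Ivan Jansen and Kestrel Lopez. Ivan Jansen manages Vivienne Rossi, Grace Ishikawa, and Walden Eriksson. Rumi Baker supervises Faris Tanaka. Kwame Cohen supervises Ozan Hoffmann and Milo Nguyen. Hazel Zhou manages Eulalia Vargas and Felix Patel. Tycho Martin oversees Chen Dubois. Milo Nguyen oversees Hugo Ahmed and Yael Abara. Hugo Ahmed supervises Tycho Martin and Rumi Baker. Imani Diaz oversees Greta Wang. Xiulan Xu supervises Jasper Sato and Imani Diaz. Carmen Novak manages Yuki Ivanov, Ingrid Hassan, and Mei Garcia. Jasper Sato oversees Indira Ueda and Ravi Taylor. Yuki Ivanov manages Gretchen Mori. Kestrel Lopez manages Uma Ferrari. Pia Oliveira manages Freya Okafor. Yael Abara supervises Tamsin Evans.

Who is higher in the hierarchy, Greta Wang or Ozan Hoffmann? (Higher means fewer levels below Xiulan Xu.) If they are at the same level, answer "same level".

Greta Wang is 2 levels below Xiulan Xu; Ozan Hoffmann is 4. Greta Wang is higher.

Greta Wang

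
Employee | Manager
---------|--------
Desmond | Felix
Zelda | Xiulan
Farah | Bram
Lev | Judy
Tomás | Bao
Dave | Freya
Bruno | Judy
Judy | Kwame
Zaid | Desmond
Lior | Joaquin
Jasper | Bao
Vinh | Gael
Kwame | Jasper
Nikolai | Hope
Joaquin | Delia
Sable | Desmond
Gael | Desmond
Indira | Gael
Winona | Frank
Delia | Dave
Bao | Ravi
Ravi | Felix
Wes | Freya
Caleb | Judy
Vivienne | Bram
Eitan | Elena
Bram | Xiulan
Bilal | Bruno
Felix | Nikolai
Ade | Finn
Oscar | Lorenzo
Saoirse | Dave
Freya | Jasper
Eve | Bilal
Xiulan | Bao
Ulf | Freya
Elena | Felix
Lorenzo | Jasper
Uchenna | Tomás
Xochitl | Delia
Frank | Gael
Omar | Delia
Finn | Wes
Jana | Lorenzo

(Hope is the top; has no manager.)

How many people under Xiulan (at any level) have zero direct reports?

The people in Xiulan's organization with no one reporting to them are Zelda, Farah, Vivienne. That is 3.

3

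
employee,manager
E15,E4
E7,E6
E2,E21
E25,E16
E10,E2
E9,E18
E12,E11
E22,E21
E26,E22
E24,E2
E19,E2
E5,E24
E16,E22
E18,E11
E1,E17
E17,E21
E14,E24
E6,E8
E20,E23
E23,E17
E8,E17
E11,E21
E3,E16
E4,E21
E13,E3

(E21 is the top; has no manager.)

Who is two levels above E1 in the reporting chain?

E21

E1 reports to E17, and E17 reports to E21. So E1's skip-level manager is E21.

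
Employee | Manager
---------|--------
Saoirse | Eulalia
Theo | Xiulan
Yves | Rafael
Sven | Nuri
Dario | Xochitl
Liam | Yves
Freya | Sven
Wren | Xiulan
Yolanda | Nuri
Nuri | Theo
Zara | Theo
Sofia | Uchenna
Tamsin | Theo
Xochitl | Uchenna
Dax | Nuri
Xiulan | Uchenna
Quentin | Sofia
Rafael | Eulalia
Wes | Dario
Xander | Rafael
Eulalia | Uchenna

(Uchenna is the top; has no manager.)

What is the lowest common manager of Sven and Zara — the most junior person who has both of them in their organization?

Theo

Sven's chain of managers is Nuri, Theo, Xiulan, Uchenna. Zara's chain of managers is Theo, Xiulan, Uchenna. The first manager that appears in both chains is Theo.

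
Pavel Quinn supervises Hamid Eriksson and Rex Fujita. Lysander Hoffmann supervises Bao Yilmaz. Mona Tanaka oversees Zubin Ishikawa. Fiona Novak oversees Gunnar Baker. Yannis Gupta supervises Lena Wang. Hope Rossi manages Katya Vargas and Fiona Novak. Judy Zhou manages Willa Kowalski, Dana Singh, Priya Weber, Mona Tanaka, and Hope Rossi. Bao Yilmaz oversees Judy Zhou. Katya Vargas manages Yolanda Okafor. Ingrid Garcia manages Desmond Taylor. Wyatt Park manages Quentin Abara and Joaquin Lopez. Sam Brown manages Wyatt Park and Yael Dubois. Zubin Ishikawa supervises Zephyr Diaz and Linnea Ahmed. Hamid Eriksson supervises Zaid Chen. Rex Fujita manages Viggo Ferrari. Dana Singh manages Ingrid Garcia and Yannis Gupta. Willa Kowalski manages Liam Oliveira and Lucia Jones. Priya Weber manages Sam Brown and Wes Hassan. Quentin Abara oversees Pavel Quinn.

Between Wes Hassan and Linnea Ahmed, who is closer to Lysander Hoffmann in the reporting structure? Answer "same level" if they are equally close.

Wes Hassan

Wes Hassan is 4 levels below Lysander Hoffmann; Linnea Ahmed is 5. Wes Hassan is higher.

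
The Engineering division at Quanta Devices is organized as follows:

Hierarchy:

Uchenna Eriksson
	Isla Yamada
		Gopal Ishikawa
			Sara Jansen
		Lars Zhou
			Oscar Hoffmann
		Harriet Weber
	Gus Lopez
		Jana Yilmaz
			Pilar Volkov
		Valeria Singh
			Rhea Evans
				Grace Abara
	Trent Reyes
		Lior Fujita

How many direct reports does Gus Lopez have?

2

Gus Lopez directly manages Jana Yilmaz, Valeria Singh. That is 2 direct reports.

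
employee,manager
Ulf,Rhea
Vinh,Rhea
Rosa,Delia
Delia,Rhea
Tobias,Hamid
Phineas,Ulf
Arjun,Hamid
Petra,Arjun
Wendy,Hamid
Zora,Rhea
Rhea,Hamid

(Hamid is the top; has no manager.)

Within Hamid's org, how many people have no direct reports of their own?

The people in Hamid's organization with no one reporting to them are Wendy, Tobias, Vinh, Zora, Phineas, Rosa, Petra. That is 7.

7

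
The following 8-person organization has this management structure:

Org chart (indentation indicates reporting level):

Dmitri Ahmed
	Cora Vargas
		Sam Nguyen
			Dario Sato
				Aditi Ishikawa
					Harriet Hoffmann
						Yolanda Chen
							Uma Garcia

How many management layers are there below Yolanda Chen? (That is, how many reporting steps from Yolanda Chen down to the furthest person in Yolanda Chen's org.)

The longest chain under Yolanda Chen runs Yolanda Chen → Uma Garcia, which is 1 level below Yolanda Chen.

1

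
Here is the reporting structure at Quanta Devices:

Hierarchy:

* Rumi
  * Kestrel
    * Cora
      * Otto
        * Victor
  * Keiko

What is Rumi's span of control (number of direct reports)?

Rumi directly manages Kestrel, Keiko. That is 2 direct reports.

2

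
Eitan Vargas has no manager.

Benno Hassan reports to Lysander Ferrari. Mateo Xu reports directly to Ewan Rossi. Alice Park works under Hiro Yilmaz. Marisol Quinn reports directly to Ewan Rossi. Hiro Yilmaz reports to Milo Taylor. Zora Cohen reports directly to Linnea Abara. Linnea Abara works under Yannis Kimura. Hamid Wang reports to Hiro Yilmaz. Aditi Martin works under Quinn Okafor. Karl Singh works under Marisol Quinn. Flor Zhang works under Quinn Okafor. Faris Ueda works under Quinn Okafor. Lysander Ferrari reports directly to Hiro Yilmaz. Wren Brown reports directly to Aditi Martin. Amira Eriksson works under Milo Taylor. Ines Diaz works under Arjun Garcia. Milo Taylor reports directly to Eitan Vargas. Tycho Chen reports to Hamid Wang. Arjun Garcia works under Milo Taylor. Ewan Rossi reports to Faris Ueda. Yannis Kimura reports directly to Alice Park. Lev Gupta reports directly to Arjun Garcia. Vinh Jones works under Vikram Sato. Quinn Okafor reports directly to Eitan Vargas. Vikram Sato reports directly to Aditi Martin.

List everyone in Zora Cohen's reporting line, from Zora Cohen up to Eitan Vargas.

Zora Cohen -> Linnea Abara -> Yannis Kimura -> Alice Park -> Hiro Yilmaz -> Milo Taylor -> Eitan Vargas

Zora Cohen reports to Linnea Abara. Linnea Abara reports to Yannis Kimura. Yannis Kimura reports to Alice Park. Alice Park reports to Hiro Yilmaz. Hiro Yilmaz reports to Milo Taylor. Milo Taylor reports to Eitan Vargas. Eitan Vargas is at the top.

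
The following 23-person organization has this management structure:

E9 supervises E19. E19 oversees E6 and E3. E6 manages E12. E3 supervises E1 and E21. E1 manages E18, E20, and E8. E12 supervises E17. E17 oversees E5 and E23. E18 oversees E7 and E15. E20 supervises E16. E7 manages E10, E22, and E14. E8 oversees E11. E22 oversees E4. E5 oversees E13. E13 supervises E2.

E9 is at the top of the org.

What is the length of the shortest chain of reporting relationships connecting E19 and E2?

6

E2 is in E19's organization: the chain from E2 up to E19 is E2 → E13 → E5 → E17 → E12 → E6 → E19, which is 6 links.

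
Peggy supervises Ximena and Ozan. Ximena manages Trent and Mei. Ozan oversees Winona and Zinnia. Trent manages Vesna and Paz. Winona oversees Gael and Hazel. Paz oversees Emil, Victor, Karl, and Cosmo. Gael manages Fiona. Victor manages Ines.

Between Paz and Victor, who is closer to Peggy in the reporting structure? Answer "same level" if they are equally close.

Paz

Paz is 3 levels below Peggy; Victor is 4. Paz is higher.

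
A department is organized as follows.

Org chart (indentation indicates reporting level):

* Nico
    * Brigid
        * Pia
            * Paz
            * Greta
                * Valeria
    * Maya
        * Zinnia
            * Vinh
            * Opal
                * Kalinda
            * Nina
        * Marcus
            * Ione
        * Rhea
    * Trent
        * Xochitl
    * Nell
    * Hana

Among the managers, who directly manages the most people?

Nico

Direct-report counts: Nico has 5; Trent has 1; Maya has 3; Marcus has 1; Zinnia has 3; Opal has 1; Brigid has 1; Pia has 2; Greta has 1. The largest is 5, held by Nico.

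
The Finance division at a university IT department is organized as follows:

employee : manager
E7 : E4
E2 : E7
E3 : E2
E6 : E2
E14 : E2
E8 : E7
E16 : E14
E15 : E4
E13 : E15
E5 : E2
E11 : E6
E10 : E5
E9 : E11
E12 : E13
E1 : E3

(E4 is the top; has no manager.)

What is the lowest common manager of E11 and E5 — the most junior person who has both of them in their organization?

E11's chain of managers is E6, E2, E7, E4. E5's chain of managers is E2, E7, E4. The first manager that appears in both chains is E2.

E2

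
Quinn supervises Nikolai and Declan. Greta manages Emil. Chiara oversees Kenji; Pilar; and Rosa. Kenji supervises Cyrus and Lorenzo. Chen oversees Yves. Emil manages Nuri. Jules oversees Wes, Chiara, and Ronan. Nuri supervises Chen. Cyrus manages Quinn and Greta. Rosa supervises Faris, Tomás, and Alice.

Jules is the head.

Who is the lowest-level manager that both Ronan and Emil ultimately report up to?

Jules

Ronan's chain of managers is Jules. Emil's chain of managers is Greta, Cyrus, Kenji, Chiara, Jules. The first manager that appears in both chains is Jules.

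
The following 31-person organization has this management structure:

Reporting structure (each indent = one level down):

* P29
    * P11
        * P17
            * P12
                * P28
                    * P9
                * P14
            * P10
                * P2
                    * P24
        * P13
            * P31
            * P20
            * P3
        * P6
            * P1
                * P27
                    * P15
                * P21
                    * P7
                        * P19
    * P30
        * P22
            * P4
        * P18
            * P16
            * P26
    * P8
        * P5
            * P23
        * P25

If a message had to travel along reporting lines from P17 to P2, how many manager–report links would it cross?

2

P2 is in P17's organization: the chain from P2 up to P17 is P2 → P10 → P17, which is 2 links.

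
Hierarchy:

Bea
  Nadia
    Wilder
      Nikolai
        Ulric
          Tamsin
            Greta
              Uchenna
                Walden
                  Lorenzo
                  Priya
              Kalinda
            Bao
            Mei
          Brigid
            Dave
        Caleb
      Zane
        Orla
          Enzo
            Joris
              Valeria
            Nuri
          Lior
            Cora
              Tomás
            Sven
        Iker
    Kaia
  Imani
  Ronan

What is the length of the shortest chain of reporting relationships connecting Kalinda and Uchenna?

2

Kalinda is 1 level below Greta, and Uchenna is 1 level below Greta (their lowest common manager). The shortest path runs up from Kalinda to Greta and back down to Uchenna: 1 + 1 = 2 links.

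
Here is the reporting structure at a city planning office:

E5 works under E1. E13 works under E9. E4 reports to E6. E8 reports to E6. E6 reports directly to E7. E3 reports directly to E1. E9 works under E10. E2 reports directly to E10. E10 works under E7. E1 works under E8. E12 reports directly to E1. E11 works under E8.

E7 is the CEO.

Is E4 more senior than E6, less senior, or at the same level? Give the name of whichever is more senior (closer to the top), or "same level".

E6

E4 is 2 levels below E7; E6 is 1. E6 is higher.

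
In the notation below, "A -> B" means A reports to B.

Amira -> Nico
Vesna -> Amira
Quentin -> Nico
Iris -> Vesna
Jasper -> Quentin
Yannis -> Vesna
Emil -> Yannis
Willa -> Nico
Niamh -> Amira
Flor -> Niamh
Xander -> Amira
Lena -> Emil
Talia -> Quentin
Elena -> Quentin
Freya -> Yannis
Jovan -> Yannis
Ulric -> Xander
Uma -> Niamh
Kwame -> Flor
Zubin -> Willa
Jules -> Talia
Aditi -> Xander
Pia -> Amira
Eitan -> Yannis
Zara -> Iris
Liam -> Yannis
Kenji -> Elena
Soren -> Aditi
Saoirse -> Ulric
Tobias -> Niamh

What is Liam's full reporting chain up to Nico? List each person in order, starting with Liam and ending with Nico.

Liam reports to Yannis. Yannis reports to Vesna. Vesna reports to Amira. Amira reports to Nico. Nico is at the top.

Liam -> Yannis -> Vesna -> Amira -> Nico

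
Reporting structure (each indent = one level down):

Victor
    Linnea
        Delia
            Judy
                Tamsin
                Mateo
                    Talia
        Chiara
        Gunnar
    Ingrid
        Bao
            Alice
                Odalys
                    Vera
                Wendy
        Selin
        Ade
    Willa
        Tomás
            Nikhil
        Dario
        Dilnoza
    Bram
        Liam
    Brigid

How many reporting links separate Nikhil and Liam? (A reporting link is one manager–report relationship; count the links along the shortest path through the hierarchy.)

5

Nikhil is 3 levels below Victor, and Liam is 2 levels below Victor (their lowest common manager). The shortest path runs up from Nikhil to Victor and back down to Liam: 3 + 2 = 5 links.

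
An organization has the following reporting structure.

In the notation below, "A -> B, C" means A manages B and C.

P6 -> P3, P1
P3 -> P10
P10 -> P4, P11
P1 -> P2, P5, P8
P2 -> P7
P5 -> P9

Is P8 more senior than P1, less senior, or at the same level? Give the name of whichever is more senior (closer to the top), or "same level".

P8 is 2 levels below P6; P1 is 1. P1 is higher.

P1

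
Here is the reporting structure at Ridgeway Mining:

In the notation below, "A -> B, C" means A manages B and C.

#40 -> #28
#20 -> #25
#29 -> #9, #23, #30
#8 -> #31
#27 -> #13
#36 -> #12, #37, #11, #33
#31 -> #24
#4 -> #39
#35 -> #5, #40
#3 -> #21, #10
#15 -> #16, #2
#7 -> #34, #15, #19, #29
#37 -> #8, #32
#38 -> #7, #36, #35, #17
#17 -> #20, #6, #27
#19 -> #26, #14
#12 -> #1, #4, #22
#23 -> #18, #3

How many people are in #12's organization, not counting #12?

#12 directly manages #1, #4, #22. #1 has no reports. Under #4: #39 (1). #22 has no reports. So #12's organization is 3 direct reports plus everyone under them: 1 + 2 + 1 = 4.

4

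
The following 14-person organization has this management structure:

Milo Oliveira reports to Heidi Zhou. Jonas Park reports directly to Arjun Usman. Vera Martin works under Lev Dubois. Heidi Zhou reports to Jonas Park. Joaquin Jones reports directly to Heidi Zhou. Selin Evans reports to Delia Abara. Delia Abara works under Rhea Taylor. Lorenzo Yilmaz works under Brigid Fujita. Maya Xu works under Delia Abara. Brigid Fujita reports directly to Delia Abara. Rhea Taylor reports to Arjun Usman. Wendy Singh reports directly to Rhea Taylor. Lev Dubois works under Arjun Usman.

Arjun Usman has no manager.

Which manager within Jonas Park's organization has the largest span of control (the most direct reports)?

Direct-report counts within Jonas Park's organization: Jonas Park has 1; Heidi Zhou has 2. The largest is 2, held by Heidi Zhou.

Heidi Zhou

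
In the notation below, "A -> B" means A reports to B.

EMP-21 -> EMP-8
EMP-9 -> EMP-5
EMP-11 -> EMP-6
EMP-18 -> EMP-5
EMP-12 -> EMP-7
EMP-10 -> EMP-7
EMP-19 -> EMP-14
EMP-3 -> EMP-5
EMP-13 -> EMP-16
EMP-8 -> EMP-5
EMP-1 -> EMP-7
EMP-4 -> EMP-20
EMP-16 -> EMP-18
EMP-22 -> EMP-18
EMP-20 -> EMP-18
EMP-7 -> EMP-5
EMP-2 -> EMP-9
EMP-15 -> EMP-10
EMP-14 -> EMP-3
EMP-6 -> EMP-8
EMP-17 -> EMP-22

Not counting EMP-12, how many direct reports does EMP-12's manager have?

2

EMP-12 reports to EMP-7. EMP-7's other direct reports are EMP-1, EMP-10 — 2 peers.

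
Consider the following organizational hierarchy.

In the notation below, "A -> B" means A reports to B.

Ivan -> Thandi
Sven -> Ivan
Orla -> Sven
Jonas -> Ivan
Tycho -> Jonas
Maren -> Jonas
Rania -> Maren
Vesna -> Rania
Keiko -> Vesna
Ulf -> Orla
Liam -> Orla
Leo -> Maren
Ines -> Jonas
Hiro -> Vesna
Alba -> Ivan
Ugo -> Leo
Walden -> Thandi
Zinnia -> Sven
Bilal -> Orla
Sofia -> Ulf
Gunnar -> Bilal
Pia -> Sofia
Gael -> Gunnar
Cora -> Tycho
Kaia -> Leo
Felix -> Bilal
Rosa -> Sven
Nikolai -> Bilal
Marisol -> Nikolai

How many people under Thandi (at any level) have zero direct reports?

The people in Thandi's organization with no one reporting to them are Walden, Alba, Ines, Kaia, Ugo, Hiro, Keiko, Cora, Rosa, Zinnia, Marisol, Felix, Gael, Liam, Pia. That is 15.

15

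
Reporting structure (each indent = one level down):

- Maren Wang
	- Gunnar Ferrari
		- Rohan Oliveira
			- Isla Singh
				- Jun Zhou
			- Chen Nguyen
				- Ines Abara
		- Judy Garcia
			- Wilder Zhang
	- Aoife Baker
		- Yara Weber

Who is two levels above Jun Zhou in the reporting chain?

Jun Zhou reports to Isla Singh, and Isla Singh reports to Rohan Oliveira. So Jun Zhou's skip-level manager is Rohan Oliveira.

Rohan Oliveira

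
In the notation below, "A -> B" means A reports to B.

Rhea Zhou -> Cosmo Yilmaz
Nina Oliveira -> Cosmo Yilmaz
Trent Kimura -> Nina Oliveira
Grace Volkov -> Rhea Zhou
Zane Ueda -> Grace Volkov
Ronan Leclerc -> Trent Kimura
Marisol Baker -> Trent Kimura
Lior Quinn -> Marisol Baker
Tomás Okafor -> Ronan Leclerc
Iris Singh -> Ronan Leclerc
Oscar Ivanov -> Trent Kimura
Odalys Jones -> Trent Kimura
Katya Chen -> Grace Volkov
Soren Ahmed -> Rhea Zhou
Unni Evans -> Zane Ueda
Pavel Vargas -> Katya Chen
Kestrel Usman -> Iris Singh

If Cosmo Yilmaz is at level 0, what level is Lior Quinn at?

4

Chain from Lior Quinn up to Cosmo Yilmaz: Lior Quinn → Marisol Baker → Trent Kimura → Nina Oliveira → Cosmo Yilmaz. That is 4 steps up, so Lior Quinn is 4 levels below Cosmo Yilmaz.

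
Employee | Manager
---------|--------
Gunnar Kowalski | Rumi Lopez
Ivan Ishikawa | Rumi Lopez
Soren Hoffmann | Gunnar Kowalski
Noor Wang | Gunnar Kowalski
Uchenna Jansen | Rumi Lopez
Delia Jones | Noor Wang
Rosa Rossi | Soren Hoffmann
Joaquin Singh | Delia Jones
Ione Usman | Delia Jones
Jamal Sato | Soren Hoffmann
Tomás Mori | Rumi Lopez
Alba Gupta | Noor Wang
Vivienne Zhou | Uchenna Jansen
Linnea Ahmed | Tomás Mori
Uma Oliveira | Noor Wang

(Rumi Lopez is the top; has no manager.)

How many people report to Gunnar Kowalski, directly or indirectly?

9

Gunnar Kowalski directly manages Soren Hoffmann, Noor Wang. Under Soren Hoffmann: Jamal Sato, Rosa Rossi (2). Under Noor Wang: Uma Oliveira, Alba Gupta, Delia Jones, Ione Usman, Joaquin Singh (5). So Gunnar Kowalski's organization is 2 direct reports plus everyone under them: 3 + 6 = 9.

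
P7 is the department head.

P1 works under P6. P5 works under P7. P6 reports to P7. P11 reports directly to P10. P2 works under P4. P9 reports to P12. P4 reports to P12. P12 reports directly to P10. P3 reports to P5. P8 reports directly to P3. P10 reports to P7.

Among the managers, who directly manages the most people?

Direct-report counts: P7 has 3; P10 has 2; P12 has 2; P4 has 1; P5 has 1; P3 has 1; P6 has 1. The largest is 3, held by P7.

P7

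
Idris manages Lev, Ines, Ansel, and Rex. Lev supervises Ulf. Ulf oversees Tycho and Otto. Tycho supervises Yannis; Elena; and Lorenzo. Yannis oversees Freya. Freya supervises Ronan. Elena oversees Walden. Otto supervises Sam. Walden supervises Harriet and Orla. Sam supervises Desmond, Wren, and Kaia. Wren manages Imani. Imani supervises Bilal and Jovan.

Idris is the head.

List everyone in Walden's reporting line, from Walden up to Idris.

Walden reports to Elena. Elena reports to Tycho. Tycho reports to Ulf. Ulf reports to Lev. Lev reports to Idris. Idris is at the top.

Walden -> Elena -> Tycho -> Ulf -> Lev -> Idris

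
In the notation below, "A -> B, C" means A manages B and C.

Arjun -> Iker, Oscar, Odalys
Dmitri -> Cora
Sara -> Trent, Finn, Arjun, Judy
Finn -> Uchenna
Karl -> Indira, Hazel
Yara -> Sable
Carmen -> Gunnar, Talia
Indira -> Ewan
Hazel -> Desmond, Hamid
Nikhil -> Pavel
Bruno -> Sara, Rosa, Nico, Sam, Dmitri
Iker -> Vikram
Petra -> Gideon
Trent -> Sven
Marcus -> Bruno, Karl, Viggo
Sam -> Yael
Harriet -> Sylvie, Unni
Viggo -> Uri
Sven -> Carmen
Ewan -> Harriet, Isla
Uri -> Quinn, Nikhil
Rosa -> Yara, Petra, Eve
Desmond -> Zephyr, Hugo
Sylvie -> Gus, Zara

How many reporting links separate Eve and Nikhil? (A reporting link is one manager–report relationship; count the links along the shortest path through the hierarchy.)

6

Eve is 3 levels below Marcus, and Nikhil is 3 levels below Marcus (their lowest common manager). The shortest path runs up from Eve to Marcus and back down to Nikhil: 3 + 3 = 6 links.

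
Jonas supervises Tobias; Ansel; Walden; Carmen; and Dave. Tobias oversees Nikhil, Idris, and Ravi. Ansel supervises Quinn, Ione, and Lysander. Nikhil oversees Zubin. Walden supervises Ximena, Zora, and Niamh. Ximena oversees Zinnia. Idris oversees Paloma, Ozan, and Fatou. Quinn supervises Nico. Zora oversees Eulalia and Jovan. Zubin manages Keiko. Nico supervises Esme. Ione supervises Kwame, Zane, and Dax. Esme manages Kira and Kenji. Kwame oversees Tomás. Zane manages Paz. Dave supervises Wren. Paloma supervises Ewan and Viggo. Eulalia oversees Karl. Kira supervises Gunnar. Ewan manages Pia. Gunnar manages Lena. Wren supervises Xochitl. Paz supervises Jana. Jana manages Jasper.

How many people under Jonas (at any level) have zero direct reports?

The people in Jonas's organization with no one reporting to them are Xochitl, Carmen, Niamh, Karl, Jovan, Zinnia, Lysander, Dax, Jasper, Tomás, Lena, Kenji, Ravi, Fatou, Ozan, Viggo, Pia, Keiko. That is 18.

18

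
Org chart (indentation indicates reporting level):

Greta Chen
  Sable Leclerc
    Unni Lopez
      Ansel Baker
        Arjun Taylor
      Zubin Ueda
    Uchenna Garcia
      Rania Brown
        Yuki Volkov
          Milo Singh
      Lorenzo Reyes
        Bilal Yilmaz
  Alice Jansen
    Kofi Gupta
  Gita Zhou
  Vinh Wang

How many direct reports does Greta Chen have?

4

Greta Chen directly manages Sable Leclerc, Alice Jansen, Gita Zhou, Vinh Wang. That is 4 direct reports.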